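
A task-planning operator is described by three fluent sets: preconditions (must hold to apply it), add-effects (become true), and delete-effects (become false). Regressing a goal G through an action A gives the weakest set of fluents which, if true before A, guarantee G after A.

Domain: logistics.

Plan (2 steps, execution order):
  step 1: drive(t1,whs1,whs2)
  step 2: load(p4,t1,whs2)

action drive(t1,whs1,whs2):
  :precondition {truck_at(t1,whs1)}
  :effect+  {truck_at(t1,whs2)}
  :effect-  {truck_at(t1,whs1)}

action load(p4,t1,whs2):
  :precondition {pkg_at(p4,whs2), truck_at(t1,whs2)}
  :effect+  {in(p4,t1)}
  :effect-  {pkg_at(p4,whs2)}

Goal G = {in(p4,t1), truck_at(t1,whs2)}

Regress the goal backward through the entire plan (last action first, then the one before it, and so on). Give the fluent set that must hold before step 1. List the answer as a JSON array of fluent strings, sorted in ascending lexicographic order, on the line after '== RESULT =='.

Work backward from the goal:
  through step 2 (load(p4,t1,whs2)): drop {in(p4,t1)}, keep {truck_at(t1,whs2)}, require {pkg_at(p4,whs2), truck_at(t1,whs2)}
    → {pkg_at(p4,whs2), truck_at(t1,whs2)}
  through step 1 (drive(t1,whs1,whs2)): drop {truck_at(t1,whs2)}, keep {pkg_at(p4,whs2)}, require {truck_at(t1,whs1)}
    → {pkg_at(p4,whs2), truck_at(t1,whs1)}

== RESULT ==
["pkg_at(p4,whs2)", "truck_at(t1,whs1)"]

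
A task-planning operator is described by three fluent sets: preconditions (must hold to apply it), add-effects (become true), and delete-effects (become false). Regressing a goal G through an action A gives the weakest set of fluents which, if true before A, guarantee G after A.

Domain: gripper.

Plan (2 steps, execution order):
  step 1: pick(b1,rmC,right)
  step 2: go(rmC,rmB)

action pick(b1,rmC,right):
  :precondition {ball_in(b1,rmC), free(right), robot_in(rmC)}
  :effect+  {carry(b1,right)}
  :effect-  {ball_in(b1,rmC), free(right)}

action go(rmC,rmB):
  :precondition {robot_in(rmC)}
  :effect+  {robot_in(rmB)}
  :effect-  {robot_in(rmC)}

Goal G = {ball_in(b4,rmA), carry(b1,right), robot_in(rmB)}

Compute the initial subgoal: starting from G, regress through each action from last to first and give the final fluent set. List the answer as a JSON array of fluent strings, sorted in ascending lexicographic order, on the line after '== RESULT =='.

Regress step by step:
  through step 2 (go(rmC,rmB)): drop {robot_in(rmB)}, keep {ball_in(b4,rmA), carry(b1,right)}, require {robot_in(rmC)}
    → {ball_in(b4,rmA), carry(b1,right), robot_in(rmC)}
  through step 1 (pick(b1,rmC,right)): drop {carry(b1,right)}, keep {ball_in(b4,rmA), robot_in(rmC)}, require {ball_in(b1,rmC), free(right), robot_in(rmC)}
    → {ball_in(b1,rmC), ball_in(b4,rmA), free(right), robot_in(rmC)}

== RESULT ==
["ball_in(b1,rmC)", "ball_in(b4,rmA)", "free(right)", "robot_in(rmC)"]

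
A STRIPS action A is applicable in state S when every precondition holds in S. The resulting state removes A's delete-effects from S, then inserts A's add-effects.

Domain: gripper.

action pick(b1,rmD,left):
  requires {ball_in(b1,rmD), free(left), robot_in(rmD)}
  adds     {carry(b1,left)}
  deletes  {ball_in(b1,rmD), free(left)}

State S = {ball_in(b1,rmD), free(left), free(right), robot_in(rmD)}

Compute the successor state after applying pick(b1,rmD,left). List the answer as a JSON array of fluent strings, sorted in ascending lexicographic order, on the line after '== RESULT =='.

Compute (S \ del) ∪ add:
  pre ⊆ S: {ball_in(b1,rmD), free(left), robot_in(rmD)} ⊆ S  — applicable
  S \ del = {free(right), robot_in(rmD)}
  ∪ add   = {carry(b1,left), free(right), robot_in(rmD)}

== RESULT ==
["carry(b1,left)", "free(right)", "robot_in(rmD)"]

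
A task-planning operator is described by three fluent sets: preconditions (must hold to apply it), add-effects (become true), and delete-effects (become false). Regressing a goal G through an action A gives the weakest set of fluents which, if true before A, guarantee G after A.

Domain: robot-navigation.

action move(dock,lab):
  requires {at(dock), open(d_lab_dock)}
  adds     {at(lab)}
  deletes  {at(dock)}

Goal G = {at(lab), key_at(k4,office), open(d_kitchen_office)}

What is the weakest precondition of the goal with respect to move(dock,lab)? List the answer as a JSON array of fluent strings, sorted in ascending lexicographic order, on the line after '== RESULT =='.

Compute (G \ add) ∪ pre:
  G ∩ del = {}  (empty — regression defined)
  G \ add = {at(lab), key_at(k4,office), open(d_kitchen_office)} \ {at(lab)} = {key_at(k4,office), open(d_kitchen_office)}
  ∪ pre   = {key_at(k4,office), open(d_kitchen_office)} ∪ {at(dock), open(d_lab_dock)}
          = {at(dock), key_at(k4,office), open(d_kitchen_office), open(d_lab_dock)}

== RESULT ==
["at(dock)", "key_at(k4,office)", "open(d_kitchen_office)", "open(d_lab_dock)"]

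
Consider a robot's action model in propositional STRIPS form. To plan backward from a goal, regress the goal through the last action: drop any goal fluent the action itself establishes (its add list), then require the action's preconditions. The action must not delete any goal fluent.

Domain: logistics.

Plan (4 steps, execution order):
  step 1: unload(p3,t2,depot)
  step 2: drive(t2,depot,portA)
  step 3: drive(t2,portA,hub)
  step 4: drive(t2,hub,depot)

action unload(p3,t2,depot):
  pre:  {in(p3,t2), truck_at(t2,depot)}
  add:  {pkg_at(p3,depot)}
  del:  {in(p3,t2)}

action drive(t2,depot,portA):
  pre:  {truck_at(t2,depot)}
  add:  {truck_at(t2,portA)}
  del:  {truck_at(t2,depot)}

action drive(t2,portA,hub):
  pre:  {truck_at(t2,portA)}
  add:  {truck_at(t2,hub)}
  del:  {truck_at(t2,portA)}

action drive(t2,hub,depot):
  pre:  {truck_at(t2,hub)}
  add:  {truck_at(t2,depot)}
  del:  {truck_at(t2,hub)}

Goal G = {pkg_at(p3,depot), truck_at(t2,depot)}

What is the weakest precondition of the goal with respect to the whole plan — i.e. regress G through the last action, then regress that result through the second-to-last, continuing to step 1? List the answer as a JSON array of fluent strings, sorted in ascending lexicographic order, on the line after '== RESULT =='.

Regress step by step:
  through step 4 (drive(t2,hub,depot)): drop {truck_at(t2,depot)}, keep {pkg_at(p3,depot)}, require {truck_at(t2,hub)}
    → {pkg_at(p3,depot), truck_at(t2,hub)}
  through step 3 (drive(t2,portA,hub)): drop {truck_at(t2,hub)}, keep {pkg_at(p3,depot)}, require {truck_at(t2,portA)}
    → {pkg_at(p3,depot), truck_at(t2,portA)}
  through step 2 (drive(t2,depot,portA)): drop {truck_at(t2,portA)}, keep {pkg_at(p3,depot)}, require {truck_at(t2,depot)}
    → {pkg_at(p3,depot), truck_at(t2,depot)}
  through step 1 (unload(p3,t2,depot)): drop {pkg_at(p3,depot)}, keep {truck_at(t2,depot)}, require {in(p3,t2), truck_at(t2,depot)}
    → {in(p3,t2), truck_at(t2,depot)}

== RESULT ==
["in(p3,t2)", "truck_at(t2,depot)"]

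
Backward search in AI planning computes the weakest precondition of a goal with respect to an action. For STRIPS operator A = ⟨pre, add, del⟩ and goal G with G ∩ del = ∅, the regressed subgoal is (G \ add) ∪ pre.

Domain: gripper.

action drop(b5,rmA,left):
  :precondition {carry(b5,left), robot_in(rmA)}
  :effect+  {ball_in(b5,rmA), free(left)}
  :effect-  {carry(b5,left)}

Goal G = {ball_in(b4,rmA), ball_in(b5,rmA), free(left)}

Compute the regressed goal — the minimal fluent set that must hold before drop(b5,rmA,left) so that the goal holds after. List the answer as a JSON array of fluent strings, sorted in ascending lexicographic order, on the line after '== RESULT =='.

Compute (G \ add) ∪ pre:
  G ∩ del = {}  (empty — regression defined)
  G \ add = {ball_in(b4,rmA), ball_in(b5,rmA), free(left)} \ {ball_in(b5,rmA), free(left)} = {ball_in(b4,rmA)}
  ∪ pre   = {ball_in(b4,rmA)} ∪ {carry(b5,left), robot_in(rmA)}
          = {ball_in(b4,rmA), carry(b5,left), robot_in(rmA)}

== RESULT ==
["ball_in(b4,rmA)", "carry(b5,left)", "robot_in(rmA)"]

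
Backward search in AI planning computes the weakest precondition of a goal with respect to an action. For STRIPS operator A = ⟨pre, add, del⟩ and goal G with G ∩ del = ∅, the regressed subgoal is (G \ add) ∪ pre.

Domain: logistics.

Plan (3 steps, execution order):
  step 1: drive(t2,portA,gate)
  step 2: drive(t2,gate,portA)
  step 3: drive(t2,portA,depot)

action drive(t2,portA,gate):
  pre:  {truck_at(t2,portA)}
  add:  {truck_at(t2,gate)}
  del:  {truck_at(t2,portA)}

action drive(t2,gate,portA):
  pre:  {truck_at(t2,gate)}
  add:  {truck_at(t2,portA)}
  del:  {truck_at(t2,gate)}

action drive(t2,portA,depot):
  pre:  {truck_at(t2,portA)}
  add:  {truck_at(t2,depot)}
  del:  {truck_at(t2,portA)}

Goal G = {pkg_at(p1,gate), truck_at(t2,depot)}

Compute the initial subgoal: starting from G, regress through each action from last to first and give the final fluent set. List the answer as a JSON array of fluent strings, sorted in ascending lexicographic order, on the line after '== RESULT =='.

Regress step by step:
  through step 3 (drive(t2,portA,depot)): drop {truck_at(t2,depot)}, keep {pkg_at(p1,gate)}, require {truck_at(t2,portA)}
    → {pkg_at(p1,gate), truck_at(t2,portA)}
  through step 2 (drive(t2,gate,portA)): drop {truck_at(t2,portA)}, keep {pkg_at(p1,gate)}, require {truck_at(t2,gate)}
    → {pkg_at(p1,gate), truck_at(t2,gate)}
  through step 1 (drive(t2,portA,gate)): drop {truck_at(t2,gate)}, keep {pkg_at(p1,gate)}, require {truck_at(t2,portA)}
    → {pkg_at(p1,gate), truck_at(t2,portA)}

== RESULT ==
["pkg_at(p1,gate)", "truck_at(t2,portA)"]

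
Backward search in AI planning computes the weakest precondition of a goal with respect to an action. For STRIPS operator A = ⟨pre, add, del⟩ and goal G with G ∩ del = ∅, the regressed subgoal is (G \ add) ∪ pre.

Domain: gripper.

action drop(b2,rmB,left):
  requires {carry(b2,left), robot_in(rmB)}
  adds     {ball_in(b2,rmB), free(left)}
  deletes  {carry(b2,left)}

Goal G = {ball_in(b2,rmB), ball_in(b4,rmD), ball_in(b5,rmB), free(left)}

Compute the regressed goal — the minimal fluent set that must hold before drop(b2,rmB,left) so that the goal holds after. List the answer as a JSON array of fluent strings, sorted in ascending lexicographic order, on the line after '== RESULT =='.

Compute (G \ add) ∪ pre:
  G ∩ del = {}  (empty — regression defined)
  G \ add = {ball_in(b2,rmB), ball_in(b4,rmD), ball_in(b5,rmB), free(left)} \ {ball_in(b2,rmB), free(left)} = {ball_in(b4,rmD), ball_in(b5,rmB)}
  ∪ pre   = {ball_in(b4,rmD), ball_in(b5,rmB)} ∪ {carry(b2,left), robot_in(rmB)}
          = {ball_in(b4,rmD), ball_in(b5,rmB), carry(b2,left), robot_in(rmB)}

== RESULT ==
["ball_in(b4,rmD)", "ball_in(b5,rmB)", "carry(b2,left)", "robot_in(rmB)"]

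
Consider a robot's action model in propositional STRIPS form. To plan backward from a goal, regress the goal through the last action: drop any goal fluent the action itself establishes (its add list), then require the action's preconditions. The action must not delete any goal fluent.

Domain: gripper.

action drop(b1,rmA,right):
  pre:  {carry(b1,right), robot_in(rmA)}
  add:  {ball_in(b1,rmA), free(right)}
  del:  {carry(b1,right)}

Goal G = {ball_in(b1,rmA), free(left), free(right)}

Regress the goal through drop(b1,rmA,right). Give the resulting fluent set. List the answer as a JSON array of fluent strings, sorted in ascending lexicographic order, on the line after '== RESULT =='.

Compute (G \ add) ∪ pre:
  G ∩ del = {}  (empty — regression defined)
  G \ add = {ball_in(b1,rmA), free(left), free(right)} \ {ball_in(b1,rmA), free(right)} = {free(left)}
  ∪ pre   = {free(left)} ∪ {carry(b1,right), robot_in(rmA)}
          = {carry(b1,right), free(left), robot_in(rmA)}

== RESULT ==
["carry(b1,right)", "free(left)", "robot_in(rmA)"]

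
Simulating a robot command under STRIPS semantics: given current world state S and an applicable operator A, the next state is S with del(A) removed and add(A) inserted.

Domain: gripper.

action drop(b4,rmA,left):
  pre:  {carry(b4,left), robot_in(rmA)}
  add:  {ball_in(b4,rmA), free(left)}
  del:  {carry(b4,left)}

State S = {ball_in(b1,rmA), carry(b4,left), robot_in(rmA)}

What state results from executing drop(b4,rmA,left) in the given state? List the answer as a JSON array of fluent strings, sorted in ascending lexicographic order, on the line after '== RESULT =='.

Compute (S \ del) ∪ add:
  pre ⊆ S: {carry(b4,left), robot_in(rmA)} ⊆ S  — applicable
  S \ del = {ball_in(b1,rmA), robot_in(rmA)}
  ∪ add   = {ball_in(b1,rmA), ball_in(b4,rmA), free(left), robot_in(rmA)}

== RESULT ==
["ball_in(b1,rmA)", "ball_in(b4,rmA)", "free(left)", "robot_in(rmA)"]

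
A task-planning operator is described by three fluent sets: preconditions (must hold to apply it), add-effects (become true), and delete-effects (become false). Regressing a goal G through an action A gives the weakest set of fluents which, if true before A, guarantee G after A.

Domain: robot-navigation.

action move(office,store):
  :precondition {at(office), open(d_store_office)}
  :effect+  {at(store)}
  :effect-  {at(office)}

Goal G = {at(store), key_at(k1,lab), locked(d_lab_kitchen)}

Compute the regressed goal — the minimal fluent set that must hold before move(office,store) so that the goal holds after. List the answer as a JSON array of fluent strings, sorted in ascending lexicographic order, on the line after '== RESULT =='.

Regress:
  G ∩ del = {}  (empty — regression defined)
  G \ add = {at(store), key_at(k1,lab), locked(d_lab_kitchen)} \ {at(store)} = {key_at(k1,lab), locked(d_lab_kitchen)}
  ∪ pre   = {key_at(k1,lab), locked(d_lab_kitchen)} ∪ {at(office), open(d_store_office)}
          = {at(office), key_at(k1,lab), locked(d_lab_kitchen), open(d_store_office)}

== RESULT ==
["at(office)", "key_at(k1,lab)", "locked(d_lab_kitchen)", "open(d_store_office)"]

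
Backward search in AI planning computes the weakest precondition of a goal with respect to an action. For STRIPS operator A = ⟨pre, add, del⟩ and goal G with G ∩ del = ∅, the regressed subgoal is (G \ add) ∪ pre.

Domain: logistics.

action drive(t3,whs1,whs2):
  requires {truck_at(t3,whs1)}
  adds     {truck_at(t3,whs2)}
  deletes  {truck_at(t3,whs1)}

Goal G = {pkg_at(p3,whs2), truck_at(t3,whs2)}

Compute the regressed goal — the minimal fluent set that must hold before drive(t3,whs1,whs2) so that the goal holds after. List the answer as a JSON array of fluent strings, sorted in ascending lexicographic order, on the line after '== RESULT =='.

Regress:
  G ∩ del = {}  (empty — regression defined)
  G \ add = {pkg_at(p3,whs2), truck_at(t3,whs2)} \ {truck_at(t3,whs2)} = {pkg_at(p3,whs2)}
  ∪ pre   = {pkg_at(p3,whs2)} ∪ {truck_at(t3,whs1)}
          = {pkg_at(p3,whs2), truck_at(t3,whs1)}

== RESULT ==
["pkg_at(p3,whs2)", "truck_at(t3,whs1)"]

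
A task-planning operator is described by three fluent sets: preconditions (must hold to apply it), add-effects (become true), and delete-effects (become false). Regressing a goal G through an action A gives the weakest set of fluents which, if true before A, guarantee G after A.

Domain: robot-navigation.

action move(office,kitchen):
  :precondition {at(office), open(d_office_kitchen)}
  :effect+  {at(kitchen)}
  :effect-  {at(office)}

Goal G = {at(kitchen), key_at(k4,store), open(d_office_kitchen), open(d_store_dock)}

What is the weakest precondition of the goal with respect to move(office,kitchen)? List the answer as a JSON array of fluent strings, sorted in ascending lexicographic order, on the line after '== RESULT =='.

Compute (G \ add) ∪ pre:
  G ∩ del = {}  (empty — regression defined)
  G \ add = {at(kitchen), key_at(k4,store), open(d_office_kitchen), open(d_store_dock)} \ {at(kitchen)} = {key_at(k4,store), open(d_office_kitchen), open(d_store_dock)}
  ∪ pre   = {key_at(k4,store), open(d_office_kitchen), open(d_store_dock)} ∪ {at(office), open(d_office_kitchen)}
          = {at(office), key_at(k4,store), open(d_office_kitchen), open(d_store_dock)}

== RESULT ==
["at(office)", "key_at(k4,store)", "open(d_office_kitchen)", "open(d_store_dock)"]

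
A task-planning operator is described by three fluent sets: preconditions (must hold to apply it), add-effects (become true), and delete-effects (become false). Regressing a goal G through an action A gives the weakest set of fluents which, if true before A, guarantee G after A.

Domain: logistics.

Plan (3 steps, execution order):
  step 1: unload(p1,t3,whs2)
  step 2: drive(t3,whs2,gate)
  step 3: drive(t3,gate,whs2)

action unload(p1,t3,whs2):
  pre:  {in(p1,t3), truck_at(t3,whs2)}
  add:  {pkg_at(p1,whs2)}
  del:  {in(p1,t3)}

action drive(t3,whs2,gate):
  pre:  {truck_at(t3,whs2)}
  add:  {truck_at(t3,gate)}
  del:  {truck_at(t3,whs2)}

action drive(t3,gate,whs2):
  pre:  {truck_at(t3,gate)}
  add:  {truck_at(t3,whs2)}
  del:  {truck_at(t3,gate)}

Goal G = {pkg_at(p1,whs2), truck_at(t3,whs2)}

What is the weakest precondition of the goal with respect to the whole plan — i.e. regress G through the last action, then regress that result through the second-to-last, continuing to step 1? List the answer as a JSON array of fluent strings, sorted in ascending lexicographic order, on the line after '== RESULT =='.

Regress step by step:
  through step 3 (drive(t3,gate,whs2)): drop {truck_at(t3,whs2)}, keep {pkg_at(p1,whs2)}, require {truck_at(t3,gate)}
    → {pkg_at(p1,whs2), truck_at(t3,gate)}
  through step 2 (drive(t3,whs2,gate)): drop {truck_at(t3,gate)}, keep {pkg_at(p1,whs2)}, require {truck_at(t3,whs2)}
    → {pkg_at(p1,whs2), truck_at(t3,whs2)}
  through step 1 (unload(p1,t3,whs2)): drop {pkg_at(p1,whs2)}, keep {truck_at(t3,whs2)}, require {in(p1,t3), truck_at(t3,whs2)}
    → {in(p1,t3), truck_at(t3,whs2)}

== RESULT ==
["in(p1,t3)", "truck_at(t3,whs2)"]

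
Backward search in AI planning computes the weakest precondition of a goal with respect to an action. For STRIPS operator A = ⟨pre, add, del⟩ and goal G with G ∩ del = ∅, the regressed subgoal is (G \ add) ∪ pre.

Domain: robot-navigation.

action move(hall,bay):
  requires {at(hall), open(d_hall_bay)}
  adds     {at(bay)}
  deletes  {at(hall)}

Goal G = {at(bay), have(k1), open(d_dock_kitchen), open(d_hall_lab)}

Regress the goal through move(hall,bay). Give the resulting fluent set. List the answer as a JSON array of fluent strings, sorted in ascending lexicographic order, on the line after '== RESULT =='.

Regress:
  G ∩ del = {}  (empty — regression defined)
  G \ add = {at(bay), have(k1), open(d_dock_kitchen), open(d_hall_lab)} \ {at(bay)} = {have(k1), open(d_dock_kitchen), open(d_hall_lab)}
  ∪ pre   = {have(k1), open(d_dock_kitchen), open(d_hall_lab)} ∪ {at(hall), open(d_hall_bay)}
          = {at(hall), have(k1), open(d_dock_kitchen), open(d_hall_bay), open(d_hall_lab)}

== RESULT ==
["at(hall)", "have(k1)", "open(d_dock_kitchen)", "open(d_hall_bay)", "open(d_hall_lab)"]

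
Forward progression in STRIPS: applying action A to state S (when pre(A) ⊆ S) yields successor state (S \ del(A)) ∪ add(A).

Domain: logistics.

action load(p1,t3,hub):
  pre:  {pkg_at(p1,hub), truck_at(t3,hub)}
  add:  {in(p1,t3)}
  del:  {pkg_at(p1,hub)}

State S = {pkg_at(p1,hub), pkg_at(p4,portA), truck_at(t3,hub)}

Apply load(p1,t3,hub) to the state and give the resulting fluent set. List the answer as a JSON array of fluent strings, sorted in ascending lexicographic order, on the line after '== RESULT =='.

Compute (S \ del) ∪ add:
  pre ⊆ S: {pkg_at(p1,hub), truck_at(t3,hub)} ⊆ S  — applicable
  S \ del = {pkg_at(p4,portA), truck_at(t3,hub)}
  ∪ add   = {in(p1,t3), pkg_at(p4,portA), truck_at(t3,hub)}

== RESULT ==
["in(p1,t3)", "pkg_at(p4,portA)", "truck_at(t3,hub)"]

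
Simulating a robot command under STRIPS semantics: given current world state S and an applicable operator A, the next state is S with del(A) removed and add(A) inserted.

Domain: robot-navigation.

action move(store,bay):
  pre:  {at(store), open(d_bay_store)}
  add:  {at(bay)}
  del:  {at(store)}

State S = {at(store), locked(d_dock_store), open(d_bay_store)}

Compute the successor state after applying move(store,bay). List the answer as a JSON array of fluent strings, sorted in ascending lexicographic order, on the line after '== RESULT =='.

Progress:
  pre ⊆ S: {at(store), open(d_bay_store)} ⊆ S  — applicable
  S \ del = {locked(d_dock_store), open(d_bay_store)}
  ∪ add   = {at(bay), locked(d_dock_store), open(d_bay_store)}

== RESULT ==
["at(bay)", "locked(d_dock_store)", "open(d_bay_store)"]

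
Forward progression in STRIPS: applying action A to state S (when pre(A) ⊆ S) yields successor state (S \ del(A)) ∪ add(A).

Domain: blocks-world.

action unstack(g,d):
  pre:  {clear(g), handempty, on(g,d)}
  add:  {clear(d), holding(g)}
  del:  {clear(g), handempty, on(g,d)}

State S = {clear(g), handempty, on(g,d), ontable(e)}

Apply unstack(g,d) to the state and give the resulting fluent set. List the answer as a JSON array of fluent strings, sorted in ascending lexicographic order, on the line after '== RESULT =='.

Progress:
  pre ⊆ S: {clear(g), handempty, on(g,d)} ⊆ S  — applicable
  S \ del = {ontable(e)}
  ∪ add   = {clear(d), holding(g), ontable(e)}

== RESULT ==
["clear(d)", "holding(g)", "ontable(e)"]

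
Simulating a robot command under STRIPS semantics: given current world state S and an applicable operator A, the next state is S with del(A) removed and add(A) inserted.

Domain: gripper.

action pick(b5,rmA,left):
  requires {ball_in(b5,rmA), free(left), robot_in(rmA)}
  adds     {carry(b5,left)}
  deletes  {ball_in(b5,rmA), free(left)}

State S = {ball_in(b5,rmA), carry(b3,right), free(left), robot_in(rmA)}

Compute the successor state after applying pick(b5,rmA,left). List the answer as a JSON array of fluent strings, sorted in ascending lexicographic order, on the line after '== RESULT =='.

Progress:
  pre ⊆ S: {ball_in(b5,rmA), free(left), robot_in(rmA)} ⊆ S  — applicable
  S \ del = {carry(b3,right), robot_in(rmA)}
  ∪ add   = {carry(b3,right), carry(b5,left), robot_in(rmA)}

== RESULT ==
["carry(b3,right)", "carry(b5,left)", "robot_in(rmA)"]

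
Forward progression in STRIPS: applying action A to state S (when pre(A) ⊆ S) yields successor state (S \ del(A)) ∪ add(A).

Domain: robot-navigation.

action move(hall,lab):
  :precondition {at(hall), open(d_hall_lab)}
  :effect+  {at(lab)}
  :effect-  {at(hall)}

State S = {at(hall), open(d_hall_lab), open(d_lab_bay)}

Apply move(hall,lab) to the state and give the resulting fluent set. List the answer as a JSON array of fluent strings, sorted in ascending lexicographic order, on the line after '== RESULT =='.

Progress:
  pre ⊆ S: {at(hall), open(d_hall_lab)} ⊆ S  — applicable
  S \ del = {open(d_hall_lab), open(d_lab_bay)}
  ∪ add   = {at(lab), open(d_hall_lab), open(d_lab_bay)}

== RESULT ==
["at(lab)", "open(d_hall_lab)", "open(d_lab_bay)"]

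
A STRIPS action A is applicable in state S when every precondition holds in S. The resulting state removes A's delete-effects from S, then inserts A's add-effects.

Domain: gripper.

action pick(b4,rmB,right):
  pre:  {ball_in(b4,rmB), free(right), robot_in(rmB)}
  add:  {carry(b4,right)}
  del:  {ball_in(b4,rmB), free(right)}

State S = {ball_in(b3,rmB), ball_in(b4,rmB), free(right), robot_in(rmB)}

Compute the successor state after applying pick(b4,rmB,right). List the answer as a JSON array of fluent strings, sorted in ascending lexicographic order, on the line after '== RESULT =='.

Progress:
  pre ⊆ S: {ball_in(b4,rmB), free(right), robot_in(rmB)} ⊆ S  — applicable
  S \ del = {ball_in(b3,rmB), robot_in(rmB)}
  ∪ add   = {ball_in(b3,rmB), carry(b4,right), robot_in(rmB)}

== RESULT ==
["ball_in(b3,rmB)", "carry(b4,right)", "robot_in(rmB)"]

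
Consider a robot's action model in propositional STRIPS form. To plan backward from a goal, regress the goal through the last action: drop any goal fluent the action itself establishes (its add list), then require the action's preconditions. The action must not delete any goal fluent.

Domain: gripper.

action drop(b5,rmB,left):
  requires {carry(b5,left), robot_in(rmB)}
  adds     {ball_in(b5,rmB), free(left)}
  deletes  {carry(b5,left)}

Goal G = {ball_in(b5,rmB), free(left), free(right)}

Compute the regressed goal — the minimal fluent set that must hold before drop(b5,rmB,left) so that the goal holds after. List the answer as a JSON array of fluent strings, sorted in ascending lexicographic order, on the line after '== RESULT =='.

Regress:
  G ∩ del = {}  (empty — regression defined)
  G \ add = {ball_in(b5,rmB), free(left), free(right)} \ {ball_in(b5,rmB), free(left)} = {free(right)}
  ∪ pre   = {free(right)} ∪ {carry(b5,left), robot_in(rmB)}
          = {carry(b5,left), free(right), robot_in(rmB)}

== RESULT ==
["carry(b5,left)", "free(right)", "robot_in(rmB)"]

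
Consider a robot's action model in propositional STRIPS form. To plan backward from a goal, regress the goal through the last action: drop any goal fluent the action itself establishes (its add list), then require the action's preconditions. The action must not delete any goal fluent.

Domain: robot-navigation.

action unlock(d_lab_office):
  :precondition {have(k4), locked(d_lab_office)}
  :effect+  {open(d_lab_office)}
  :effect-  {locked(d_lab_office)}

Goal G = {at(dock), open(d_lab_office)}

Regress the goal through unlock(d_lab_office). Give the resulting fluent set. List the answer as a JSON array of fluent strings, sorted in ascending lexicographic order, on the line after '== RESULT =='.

Regress:
  G ∩ del = {}  (empty — regression defined)
  G \ add = {at(dock), open(d_lab_office)} \ {open(d_lab_office)} = {at(dock)}
  ∪ pre   = {at(dock)} ∪ {have(k4), locked(d_lab_office)}
          = {at(dock), have(k4), locked(d_lab_office)}

== RESULT ==
["at(dock)", "have(k4)", "locked(d_lab_office)"]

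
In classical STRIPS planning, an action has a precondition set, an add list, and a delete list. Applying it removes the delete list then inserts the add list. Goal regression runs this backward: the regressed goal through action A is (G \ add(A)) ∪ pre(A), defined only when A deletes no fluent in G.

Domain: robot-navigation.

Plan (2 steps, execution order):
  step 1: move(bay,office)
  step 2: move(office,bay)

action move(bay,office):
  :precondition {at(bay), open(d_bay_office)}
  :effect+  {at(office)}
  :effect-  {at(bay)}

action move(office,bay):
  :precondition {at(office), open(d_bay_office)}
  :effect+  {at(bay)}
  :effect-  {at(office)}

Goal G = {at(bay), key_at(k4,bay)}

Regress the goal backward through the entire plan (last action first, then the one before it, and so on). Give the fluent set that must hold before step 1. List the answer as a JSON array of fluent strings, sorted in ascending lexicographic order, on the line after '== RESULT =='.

Regress step by step:
  through step 2 (move(office,bay)): drop {at(bay)}, keep {key_at(k4,bay)}, require {at(office), open(d_bay_office)}
    → {at(office), key_at(k4,bay), open(d_bay_office)}
  through step 1 (move(bay,office)): drop {at(office)}, keep {key_at(k4,bay), open(d_bay_office)}, require {at(bay), open(d_bay_office)}
    → {at(bay), key_at(k4,bay), open(d_bay_office)}

== RESULT ==
["at(bay)", "key_at(k4,bay)", "open(d_bay_office)"]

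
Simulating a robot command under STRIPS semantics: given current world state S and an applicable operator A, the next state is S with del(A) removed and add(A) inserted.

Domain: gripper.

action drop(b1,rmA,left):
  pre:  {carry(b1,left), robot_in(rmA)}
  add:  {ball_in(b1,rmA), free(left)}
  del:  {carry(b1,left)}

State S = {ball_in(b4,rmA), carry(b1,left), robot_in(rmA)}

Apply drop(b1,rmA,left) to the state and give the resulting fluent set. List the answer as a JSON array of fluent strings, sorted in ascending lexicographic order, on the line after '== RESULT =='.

Progress:
  pre ⊆ S: {carry(b1,left), robot_in(rmA)} ⊆ S  — applicable
  S \ del = {ball_in(b4,rmA), robot_in(rmA)}
  ∪ add   = {ball_in(b1,rmA), ball_in(b4,rmA), free(left), robot_in(rmA)}

== RESULT ==
["ball_in(b1,rmA)", "ball_in(b4,rmA)", "free(left)", "robot_in(rmA)"]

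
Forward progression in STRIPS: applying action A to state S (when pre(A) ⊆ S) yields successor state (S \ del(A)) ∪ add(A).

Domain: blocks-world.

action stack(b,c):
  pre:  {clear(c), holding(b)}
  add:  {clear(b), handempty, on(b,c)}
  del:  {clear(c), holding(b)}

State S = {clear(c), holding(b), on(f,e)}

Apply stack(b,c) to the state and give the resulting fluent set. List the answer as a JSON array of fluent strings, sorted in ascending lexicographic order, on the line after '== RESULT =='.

Progress:
  pre ⊆ S: {clear(c), holding(b)} ⊆ S  — applicable
  S \ del = {on(f,e)}
  ∪ add   = {clear(b), handempty, on(b,c), on(f,e)}

== RESULT ==
["clear(b)", "handempty", "on(b,c)", "on(f,e)"]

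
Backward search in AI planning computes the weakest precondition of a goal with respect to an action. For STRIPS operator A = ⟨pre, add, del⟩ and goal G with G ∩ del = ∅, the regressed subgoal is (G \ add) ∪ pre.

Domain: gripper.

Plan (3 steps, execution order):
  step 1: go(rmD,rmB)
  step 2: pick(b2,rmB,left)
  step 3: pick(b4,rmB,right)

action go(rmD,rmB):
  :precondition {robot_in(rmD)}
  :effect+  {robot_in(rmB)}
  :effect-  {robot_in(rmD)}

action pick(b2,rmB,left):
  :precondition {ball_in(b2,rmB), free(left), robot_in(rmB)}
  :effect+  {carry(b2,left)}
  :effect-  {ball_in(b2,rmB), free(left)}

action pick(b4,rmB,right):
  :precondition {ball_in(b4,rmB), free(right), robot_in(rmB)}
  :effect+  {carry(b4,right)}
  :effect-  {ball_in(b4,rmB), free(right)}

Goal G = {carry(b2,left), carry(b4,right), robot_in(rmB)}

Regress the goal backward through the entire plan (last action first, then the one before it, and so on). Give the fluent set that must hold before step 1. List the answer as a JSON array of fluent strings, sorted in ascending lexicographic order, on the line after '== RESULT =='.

Regress step by step:
  through step 3 (pick(b4,rmB,right)): drop {carry(b4,right)}, keep {carry(b2,left), robot_in(rmB)}, require {ball_in(b4,rmB), free(right), robot_in(rmB)}
    → {ball_in(b4,rmB), carry(b2,left), free(right), robot_in(rmB)}
  through step 2 (pick(b2,rmB,left)): drop {carry(b2,left)}, keep {ball_in(b4,rmB), free(right), robot_in(rmB)}, require {ball_in(b2,rmB), free(left), robot_in(rmB)}
    → {ball_in(b2,rmB), ball_in(b4,rmB), free(left), free(right), robot_in(rmB)}
  through step 1 (go(rmD,rmB)): drop {robot_in(rmB)}, keep {ball_in(b2,rmB), ball_in(b4,rmB), free(left), free(right)}, require {robot_in(rmD)}
    → {ball_in(b2,rmB), ball_in(b4,rmB), free(left), free(right), robot_in(rmD)}

== RESULT ==
["ball_in(b2,rmB)", "ball_in(b4,rmB)", "free(left)", "free(right)", "robot_in(rmD)"]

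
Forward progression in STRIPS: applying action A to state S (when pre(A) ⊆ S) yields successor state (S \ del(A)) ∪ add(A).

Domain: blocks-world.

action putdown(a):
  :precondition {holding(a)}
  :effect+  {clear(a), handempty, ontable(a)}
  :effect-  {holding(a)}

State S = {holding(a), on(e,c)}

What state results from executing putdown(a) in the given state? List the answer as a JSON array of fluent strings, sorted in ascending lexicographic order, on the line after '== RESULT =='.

Compute (S \ del) ∪ add:
  pre ⊆ S: {holding(a)} ⊆ S  — applicable
  S \ del = {on(e,c)}
  ∪ add   = {clear(a), handempty, on(e,c), ontable(a)}

== RESULT ==
["clear(a)", "handempty", "on(e,c)", "ontable(a)"]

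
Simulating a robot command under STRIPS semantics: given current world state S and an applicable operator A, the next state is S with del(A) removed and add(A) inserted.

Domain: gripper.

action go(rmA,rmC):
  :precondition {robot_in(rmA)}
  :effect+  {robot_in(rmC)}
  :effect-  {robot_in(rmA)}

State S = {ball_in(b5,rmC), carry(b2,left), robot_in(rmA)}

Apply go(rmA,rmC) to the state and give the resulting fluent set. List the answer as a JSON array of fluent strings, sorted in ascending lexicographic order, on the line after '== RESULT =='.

Progress:
  pre ⊆ S: {robot_in(rmA)} ⊆ S  — applicable
  S \ del = {ball_in(b5,rmC), carry(b2,left)}
  ∪ add   = {ball_in(b5,rmC), carry(b2,left), robot_in(rmC)}

== RESULT ==
["ball_in(b5,rmC)", "carry(b2,left)", "robot_in(rmC)"]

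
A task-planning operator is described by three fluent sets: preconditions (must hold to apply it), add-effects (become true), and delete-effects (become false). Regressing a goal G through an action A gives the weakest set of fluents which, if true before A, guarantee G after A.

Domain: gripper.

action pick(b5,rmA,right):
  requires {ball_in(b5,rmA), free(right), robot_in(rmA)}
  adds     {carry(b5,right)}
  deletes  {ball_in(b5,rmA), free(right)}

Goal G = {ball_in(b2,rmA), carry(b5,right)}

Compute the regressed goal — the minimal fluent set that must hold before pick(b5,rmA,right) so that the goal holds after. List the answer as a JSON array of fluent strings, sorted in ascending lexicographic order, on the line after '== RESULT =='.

Compute (G \ add) ∪ pre:
  G ∩ del = {}  (empty — regression defined)
  G \ add = {ball_in(b2,rmA), carry(b5,right)} \ {carry(b5,right)} = {ball_in(b2,rmA)}
  ∪ pre   = {ball_in(b2,rmA)} ∪ {ball_in(b5,rmA), free(right), robot_in(rmA)}
          = {ball_in(b2,rmA), ball_in(b5,rmA), free(right), robot_in(rmA)}

== RESULT ==
["ball_in(b2,rmA)", "ball_in(b5,rmA)", "free(right)", "robot_in(rmA)"]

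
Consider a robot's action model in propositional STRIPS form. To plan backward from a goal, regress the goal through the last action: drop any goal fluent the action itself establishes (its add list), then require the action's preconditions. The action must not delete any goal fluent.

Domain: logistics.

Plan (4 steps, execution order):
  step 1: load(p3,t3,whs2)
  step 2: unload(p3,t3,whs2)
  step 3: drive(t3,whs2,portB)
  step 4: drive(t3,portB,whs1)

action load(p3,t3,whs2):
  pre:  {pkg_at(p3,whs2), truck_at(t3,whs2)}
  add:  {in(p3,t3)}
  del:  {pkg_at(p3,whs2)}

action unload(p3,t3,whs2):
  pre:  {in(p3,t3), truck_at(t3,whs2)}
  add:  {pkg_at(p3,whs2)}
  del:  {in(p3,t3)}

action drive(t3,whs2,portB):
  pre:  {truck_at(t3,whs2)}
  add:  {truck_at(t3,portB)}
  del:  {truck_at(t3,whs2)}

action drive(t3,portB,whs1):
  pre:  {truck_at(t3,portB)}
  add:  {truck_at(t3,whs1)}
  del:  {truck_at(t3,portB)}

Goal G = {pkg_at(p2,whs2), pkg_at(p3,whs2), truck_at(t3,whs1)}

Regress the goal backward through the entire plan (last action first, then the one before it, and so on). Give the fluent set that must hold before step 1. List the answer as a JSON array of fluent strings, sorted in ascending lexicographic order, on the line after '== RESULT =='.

Regress step by step:
  through step 4 (drive(t3,portB,whs1)): drop {truck_at(t3,whs1)}, keep {pkg_at(p2,whs2), pkg_at(p3,whs2)}, require {truck_at(t3,portB)}
    → {pkg_at(p2,whs2), pkg_at(p3,whs2), truck_at(t3,portB)}
  through step 3 (drive(t3,whs2,portB)): drop {truck_at(t3,portB)}, keep {pkg_at(p2,whs2), pkg_at(p3,whs2)}, require {truck_at(t3,whs2)}
    → {pkg_at(p2,whs2), pkg_at(p3,whs2), truck_at(t3,whs2)}
  through step 2 (unload(p3,t3,whs2)): drop {pkg_at(p3,whs2)}, keep {pkg_at(p2,whs2), truck_at(t3,whs2)}, require {in(p3,t3), truck_at(t3,whs2)}
    → {in(p3,t3), pkg_at(p2,whs2), truck_at(t3,whs2)}
  through step 1 (load(p3,t3,whs2)): drop {in(p3,t3)}, keep {pkg_at(p2,whs2), truck_at(t3,whs2)}, require {pkg_at(p3,whs2), truck_at(t3,whs2)}
    → {pkg_at(p2,whs2), pkg_at(p3,whs2), truck_at(t3,whs2)}

== RESULT ==
["pkg_at(p2,whs2)", "pkg_at(p3,whs2)", "truck_at(t3,whs2)"]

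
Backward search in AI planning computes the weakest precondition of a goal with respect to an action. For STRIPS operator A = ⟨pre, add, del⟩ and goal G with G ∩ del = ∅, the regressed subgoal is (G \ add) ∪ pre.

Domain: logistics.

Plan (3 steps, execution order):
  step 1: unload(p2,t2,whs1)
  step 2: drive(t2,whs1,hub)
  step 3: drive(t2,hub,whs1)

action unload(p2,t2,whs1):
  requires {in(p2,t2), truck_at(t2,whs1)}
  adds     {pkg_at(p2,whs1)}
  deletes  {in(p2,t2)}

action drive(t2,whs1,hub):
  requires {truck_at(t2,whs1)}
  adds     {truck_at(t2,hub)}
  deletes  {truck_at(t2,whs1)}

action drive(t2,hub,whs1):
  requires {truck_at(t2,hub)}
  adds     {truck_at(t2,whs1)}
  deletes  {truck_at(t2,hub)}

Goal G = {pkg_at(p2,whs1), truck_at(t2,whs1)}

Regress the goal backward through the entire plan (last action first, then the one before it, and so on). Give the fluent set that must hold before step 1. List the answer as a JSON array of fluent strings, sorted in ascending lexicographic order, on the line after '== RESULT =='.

Work backward from the goal:
  through step 3 (drive(t2,hub,whs1)): drop {truck_at(t2,whs1)}, keep {pkg_at(p2,whs1)}, require {truck_at(t2,hub)}
    → {pkg_at(p2,whs1), truck_at(t2,hub)}
  through step 2 (drive(t2,whs1,hub)): drop {truck_at(t2,hub)}, keep {pkg_at(p2,whs1)}, require {truck_at(t2,whs1)}
    → {pkg_at(p2,whs1), truck_at(t2,whs1)}
  through step 1 (unload(p2,t2,whs1)): drop {pkg_at(p2,whs1)}, keep {truck_at(t2,whs1)}, require {in(p2,t2), truck_at(t2,whs1)}
    → {in(p2,t2), truck_at(t2,whs1)}

== RESULT ==
["in(p2,t2)", "truck_at(t2,whs1)"]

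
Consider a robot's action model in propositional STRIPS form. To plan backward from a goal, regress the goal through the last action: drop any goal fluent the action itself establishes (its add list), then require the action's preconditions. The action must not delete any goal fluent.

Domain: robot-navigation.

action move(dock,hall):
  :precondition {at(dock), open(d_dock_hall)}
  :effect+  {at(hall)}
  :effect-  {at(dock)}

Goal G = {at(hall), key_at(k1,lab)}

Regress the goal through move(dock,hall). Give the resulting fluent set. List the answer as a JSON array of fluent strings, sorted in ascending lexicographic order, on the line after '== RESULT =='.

Compute (G \ add) ∪ pre:
  G ∩ del = {}  (empty — regression defined)
  G \ add = {at(hall), key_at(k1,lab)} \ {at(hall)} = {key_at(k1,lab)}
  ∪ pre   = {key_at(k1,lab)} ∪ {at(dock), open(d_dock_hall)}
          = {at(dock), key_at(k1,lab), open(d_dock_hall)}

== RESULT ==
["at(dock)", "key_at(k1,lab)", "open(d_dock_hall)"]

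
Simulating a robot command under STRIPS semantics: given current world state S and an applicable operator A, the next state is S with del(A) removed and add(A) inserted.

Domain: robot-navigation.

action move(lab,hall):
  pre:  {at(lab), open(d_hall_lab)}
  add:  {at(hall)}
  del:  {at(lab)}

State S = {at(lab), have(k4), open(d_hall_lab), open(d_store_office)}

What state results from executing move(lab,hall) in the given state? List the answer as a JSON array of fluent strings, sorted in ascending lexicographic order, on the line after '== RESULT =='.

Progress:
  pre ⊆ S: {at(lab), open(d_hall_lab)} ⊆ S  — applicable
  S \ del = {have(k4), open(d_hall_lab), open(d_store_office)}
  ∪ add   = {at(hall), have(k4), open(d_hall_lab), open(d_store_office)}

== RESULT ==
["at(hall)", "have(k4)", "open(d_hall_lab)", "open(d_store_office)"]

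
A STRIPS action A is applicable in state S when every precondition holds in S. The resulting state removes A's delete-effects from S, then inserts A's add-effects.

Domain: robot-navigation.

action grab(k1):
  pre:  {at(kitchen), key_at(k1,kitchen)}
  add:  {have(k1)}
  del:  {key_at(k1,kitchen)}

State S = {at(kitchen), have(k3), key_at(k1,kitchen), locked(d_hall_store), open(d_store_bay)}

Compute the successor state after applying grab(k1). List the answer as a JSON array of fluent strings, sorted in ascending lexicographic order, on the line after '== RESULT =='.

Compute (S \ del) ∪ add:
  pre ⊆ S: {at(kitchen), key_at(k1,kitchen)} ⊆ S  — applicable
  S \ del = {at(kitchen), have(k3), locked(d_hall_store), open(d_store_bay)}
  ∪ add   = {at(kitchen), have(k1), have(k3), locked(d_hall_store), open(d_store_bay)}

== RESULT ==
["at(kitchen)", "have(k1)", "have(k3)", "locked(d_hall_store)", "open(d_store_bay)"]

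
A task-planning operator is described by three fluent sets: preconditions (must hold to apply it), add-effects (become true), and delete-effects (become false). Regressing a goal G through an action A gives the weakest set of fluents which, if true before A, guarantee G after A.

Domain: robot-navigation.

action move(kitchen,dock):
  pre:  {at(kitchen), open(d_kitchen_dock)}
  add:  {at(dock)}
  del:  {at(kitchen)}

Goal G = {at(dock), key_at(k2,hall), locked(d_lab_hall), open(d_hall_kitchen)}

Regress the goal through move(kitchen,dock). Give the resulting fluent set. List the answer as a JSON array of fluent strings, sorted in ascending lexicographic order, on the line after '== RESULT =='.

Regress:
  G ∩ del = {}  (empty — regression defined)
  G \ add = {at(dock), key_at(k2,hall), locked(d_lab_hall), open(d_hall_kitchen)} \ {at(dock)} = {key_at(k2,hall), locked(d_lab_hall), open(d_hall_kitchen)}
  ∪ pre   = {key_at(k2,hall), locked(d_lab_hall), open(d_hall_kitchen)} ∪ {at(kitchen), open(d_kitchen_dock)}
          = {at(kitchen), key_at(k2,hall), locked(d_lab_hall), open(d_hall_kitchen), open(d_kitchen_dock)}

== RESULT ==
["at(kitchen)", "key_at(k2,hall)", "locked(d_lab_hall)", "open(d_hall_kitchen)", "open(d_kitchen_dock)"]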